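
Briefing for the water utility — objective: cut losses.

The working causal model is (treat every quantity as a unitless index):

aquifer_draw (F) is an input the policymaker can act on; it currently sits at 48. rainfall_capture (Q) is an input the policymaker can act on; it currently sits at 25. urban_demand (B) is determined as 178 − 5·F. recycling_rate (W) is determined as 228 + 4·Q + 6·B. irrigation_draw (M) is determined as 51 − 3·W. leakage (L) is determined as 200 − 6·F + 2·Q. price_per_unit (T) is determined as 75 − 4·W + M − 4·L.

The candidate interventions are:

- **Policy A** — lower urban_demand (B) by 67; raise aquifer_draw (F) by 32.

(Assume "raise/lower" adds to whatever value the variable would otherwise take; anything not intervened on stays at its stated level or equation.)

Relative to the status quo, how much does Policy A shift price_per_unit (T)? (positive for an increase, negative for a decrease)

Baseline:
  F = 48
  Q = 25
  B = 178 − 5·48 = -62
  W = 228 + 4·25 + 6·(-62) = -44
  M = 51 − 3·(-44) = 183
  L = 200 − 6·48 + 2·25 = -38
  T = 75 − 4·(-44) + 183 − 4·(-38) = 586
Policy A (B − 67, F + 32):
  F = 48 + 32 = 80
  Q = 25
  B = 178 − 5·80 (−67 from intervention) = -289
  W = 228 + 4·25 + 6·(-289) = -1406
  M = 51 − 3·(-1406) = 4269
  L = 200 − 6·80 + 2·25 = -230
  T = 75 − 4·(-1406) + 4269 − 4·(-230) = 10888
Change in T: 10888 − 586 = 10302

10302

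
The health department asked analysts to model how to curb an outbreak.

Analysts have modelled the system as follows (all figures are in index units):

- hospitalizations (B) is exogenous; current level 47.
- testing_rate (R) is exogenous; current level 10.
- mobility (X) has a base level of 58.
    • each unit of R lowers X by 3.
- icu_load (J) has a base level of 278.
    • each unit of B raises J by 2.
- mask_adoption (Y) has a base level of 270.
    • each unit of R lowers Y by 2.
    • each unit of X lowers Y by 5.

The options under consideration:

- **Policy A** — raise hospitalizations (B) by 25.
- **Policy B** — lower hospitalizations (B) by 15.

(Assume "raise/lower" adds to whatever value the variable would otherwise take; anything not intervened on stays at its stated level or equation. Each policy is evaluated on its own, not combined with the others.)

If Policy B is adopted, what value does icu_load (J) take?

342

Policy B (B − 15):
  B = 47 − 15 = 32
  J = 278 + 2·32 = 342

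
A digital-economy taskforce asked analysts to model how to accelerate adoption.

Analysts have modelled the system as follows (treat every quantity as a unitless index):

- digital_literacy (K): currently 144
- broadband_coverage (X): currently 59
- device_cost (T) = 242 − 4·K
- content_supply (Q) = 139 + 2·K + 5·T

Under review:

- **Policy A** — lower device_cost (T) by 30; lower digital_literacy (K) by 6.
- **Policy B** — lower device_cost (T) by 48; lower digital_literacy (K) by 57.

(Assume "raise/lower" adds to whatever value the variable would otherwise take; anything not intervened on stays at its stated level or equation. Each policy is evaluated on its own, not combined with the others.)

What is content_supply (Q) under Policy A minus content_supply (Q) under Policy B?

-828

Policy A (T − 30, K − 6):
  K = 144 − 6 = 138
  T = 242 − 4·138 (−30 from intervention) = -340
  Q = 139 + 2·138 + 5·(-340) = -1285
Policy B (T − 48, K − 57):
  K = 144 − 57 = 87
  T = 242 − 4·87 (−48 from intervention) = -154
  Q = 139 + 2·87 + 5·(-154) = -457
Q: -1285 − (-457) = -828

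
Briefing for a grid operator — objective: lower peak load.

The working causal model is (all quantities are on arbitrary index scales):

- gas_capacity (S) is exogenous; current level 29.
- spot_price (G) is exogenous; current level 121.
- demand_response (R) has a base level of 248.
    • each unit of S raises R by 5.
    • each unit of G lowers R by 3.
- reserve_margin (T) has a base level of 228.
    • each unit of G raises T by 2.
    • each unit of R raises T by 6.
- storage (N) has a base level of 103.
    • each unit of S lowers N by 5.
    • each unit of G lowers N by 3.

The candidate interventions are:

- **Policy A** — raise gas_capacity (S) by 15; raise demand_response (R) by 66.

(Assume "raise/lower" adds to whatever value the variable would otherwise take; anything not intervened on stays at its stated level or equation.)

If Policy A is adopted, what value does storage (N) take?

-480

Policy A (S + 15, R + 66):
  S = 29 + 15 = 44
  G = 121
  N = 103 − 5·44 − 3·121 = -480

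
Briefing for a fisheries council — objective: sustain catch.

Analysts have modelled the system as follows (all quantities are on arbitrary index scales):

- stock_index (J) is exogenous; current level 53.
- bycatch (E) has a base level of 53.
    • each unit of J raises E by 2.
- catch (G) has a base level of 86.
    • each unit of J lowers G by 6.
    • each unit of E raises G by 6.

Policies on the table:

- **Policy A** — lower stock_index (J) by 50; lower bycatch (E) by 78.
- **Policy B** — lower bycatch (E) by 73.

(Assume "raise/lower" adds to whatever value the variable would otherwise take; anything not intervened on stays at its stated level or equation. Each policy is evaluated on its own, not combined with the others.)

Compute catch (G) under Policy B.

284

Policy B (E − 73):
  J = 53
  E = 53 + 2·53 (−73 from intervention) = 86
  G = 86 − 6·53 + 6·86 = 284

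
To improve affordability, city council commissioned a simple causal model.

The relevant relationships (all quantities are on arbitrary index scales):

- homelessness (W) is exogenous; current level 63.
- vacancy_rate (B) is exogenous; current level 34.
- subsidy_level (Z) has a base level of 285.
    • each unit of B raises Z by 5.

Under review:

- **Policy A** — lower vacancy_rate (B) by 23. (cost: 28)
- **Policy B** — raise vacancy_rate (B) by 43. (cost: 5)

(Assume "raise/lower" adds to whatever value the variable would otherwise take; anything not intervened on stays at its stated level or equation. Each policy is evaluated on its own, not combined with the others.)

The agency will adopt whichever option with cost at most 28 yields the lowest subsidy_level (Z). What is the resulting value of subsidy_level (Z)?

Policy A (B − 23):
  B = 34 − 23 = 11
  Z = 285 + 5·11 = 340
Policy B (B + 43):
  B = 34 + 43 = 77
  Z = 285 + 5·77 = 670
Comparing — Policy A: Z=340, Policy B: Z=670. Lowest is 340 (Policy A).

340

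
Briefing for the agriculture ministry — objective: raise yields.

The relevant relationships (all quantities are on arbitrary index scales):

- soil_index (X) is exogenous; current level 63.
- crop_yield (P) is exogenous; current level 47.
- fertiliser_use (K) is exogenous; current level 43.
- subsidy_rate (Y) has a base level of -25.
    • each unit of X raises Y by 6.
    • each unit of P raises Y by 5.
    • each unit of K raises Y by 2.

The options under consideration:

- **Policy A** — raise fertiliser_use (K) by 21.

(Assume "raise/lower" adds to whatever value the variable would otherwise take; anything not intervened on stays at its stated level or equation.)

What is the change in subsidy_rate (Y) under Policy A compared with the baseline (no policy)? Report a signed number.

42

Baseline:
  X = 63
  P = 47
  K = 43
  Y = -25 + 6·63 + 5·47 + 2·43 = 674
Policy A (K + 21):
  X = 63
  P = 47
  K = 43 + 21 = 64
  Y = -25 + 6·63 + 5·47 + 2·64 = 716
Change in Y: 716 − 674 = 42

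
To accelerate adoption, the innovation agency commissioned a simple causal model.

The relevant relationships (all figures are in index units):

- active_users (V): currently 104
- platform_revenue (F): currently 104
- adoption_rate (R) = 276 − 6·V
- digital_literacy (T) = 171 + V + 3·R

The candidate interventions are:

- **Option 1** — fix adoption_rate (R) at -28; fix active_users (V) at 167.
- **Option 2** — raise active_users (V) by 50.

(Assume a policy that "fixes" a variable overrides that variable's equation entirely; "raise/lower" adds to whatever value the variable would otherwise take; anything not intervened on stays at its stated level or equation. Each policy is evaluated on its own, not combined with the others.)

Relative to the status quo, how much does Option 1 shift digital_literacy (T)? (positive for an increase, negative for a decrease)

Baseline:
  V = 104
  R = 276 − 6·104 = -348
  T = 171 + 104 + 3·(-348) = -769
Option 1 (R := -28, V := 167):
  V = 167
  R = -28
  T = 171 + 167 + 3·(-28) = 254
Change in T: 254 − (-769) = 1023

1023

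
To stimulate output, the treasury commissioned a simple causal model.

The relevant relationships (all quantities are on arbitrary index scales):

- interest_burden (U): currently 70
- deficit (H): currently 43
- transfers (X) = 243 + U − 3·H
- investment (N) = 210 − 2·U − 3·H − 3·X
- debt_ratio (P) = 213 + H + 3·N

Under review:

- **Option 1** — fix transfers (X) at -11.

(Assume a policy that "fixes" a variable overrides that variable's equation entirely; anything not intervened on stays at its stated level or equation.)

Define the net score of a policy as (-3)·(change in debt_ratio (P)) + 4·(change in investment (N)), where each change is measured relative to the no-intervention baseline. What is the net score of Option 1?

-2925

Baseline:
  U = 70
  H = 43
  X = 243 + 70 − 3·43 = 184
  N = 210 − 2·70 − 3·43 − 3·184 = -611
  P = 213 + 43 + 3·(-611) = -1577
Option 1 (X := -11):
  U = 70
  H = 43
  X = -11
  N = 210 − 2·70 − 3·43 − 3·(-11) = -26
  P = 213 + 43 + 3·(-26) = 178
ΔP = 178 − (-1577) = 1755; ΔN = -26 − (-611) = 585
Score = (-3)·1755 + 4·585 = -2925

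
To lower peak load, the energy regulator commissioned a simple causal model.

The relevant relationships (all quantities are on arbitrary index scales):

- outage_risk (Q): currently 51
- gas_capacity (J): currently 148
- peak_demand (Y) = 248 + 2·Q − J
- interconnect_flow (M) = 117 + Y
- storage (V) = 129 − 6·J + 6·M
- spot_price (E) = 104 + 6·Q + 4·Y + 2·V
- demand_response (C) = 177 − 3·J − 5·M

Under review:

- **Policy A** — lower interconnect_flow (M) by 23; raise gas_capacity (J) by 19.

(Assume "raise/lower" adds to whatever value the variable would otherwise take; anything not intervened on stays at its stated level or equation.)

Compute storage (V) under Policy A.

Policy A (M − 23, J + 19):
  Q = 51
  J = 148 + 19 = 167
  Y = 248 + 2·51 − 167 = 183
  M = 117 + 183 (−23 from intervention) = 277
  V = 129 − 6·167 + 6·277 = 789

789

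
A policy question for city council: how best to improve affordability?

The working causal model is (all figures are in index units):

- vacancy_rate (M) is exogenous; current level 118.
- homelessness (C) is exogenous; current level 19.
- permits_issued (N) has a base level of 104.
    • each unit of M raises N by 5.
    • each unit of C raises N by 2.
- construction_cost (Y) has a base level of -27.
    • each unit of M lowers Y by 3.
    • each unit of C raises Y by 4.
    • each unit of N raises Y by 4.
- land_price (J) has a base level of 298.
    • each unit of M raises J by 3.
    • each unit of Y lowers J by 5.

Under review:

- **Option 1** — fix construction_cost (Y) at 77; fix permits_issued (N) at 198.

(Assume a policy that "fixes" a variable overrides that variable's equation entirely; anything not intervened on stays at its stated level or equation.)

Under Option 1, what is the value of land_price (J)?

Option 1 (Y := 77, N := 198):
  M = 118
  C = 19
  N = 198
  Y = 77
  J = 298 + 3·118 − 5·77 = 267

267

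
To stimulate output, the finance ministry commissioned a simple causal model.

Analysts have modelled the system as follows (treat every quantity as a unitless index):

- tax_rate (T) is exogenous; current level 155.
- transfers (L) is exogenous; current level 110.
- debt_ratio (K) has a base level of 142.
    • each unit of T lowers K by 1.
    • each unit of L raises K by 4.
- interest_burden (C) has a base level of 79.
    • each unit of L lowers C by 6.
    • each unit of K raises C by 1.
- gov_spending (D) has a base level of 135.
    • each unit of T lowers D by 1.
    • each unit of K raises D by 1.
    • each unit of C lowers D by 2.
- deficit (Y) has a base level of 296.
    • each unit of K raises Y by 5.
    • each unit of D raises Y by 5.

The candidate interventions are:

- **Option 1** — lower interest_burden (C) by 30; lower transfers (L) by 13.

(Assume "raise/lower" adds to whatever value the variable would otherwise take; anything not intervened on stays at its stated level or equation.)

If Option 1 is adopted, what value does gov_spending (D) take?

671

Option 1 (C − 30, L − 13):
  T = 155
  L = 110 − 13 = 97
  K = 142 − 155 + 4·97 = 375
  C = 79 − 6·97 + 375 (−30 from intervention) = -158
  D = 135 − 155 + 375 − 2·(-158) = 671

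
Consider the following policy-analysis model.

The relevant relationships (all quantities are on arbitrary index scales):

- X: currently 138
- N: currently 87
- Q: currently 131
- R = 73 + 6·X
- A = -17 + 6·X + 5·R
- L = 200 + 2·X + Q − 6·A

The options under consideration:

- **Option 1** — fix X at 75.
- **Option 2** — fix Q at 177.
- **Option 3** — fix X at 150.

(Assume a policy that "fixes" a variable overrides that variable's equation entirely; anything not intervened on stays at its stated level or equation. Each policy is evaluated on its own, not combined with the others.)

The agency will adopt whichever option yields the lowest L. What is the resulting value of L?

-33857

Option 1 (X := 75):
  X = 75
  Q = 131
  R = 73 + 6·75 = 523
  A = -17 + 6·75 + 5·523 = 3048
  L = 200 + 2·75 + 131 − 6·3048 = -17807
Option 2 (Q := 177):
  X = 138
  Q = 177
  R = 73 + 6·138 = 901
  A = -17 + 6·138 + 5·901 = 5316
  L = 200 + 2·138 + 177 − 6·5316 = -31243
Option 3 (X := 150):
  X = 150
  Q = 131
  R = 73 + 6·150 = 973
  A = -17 + 6·150 + 5·973 = 5748
  L = 200 + 2·150 + 131 − 6·5748 = -33857
Comparing — Option 1: L=-17807, Option 2: L=-31243, Option 3: L=-33857. Lowest is -33857 (Option 3).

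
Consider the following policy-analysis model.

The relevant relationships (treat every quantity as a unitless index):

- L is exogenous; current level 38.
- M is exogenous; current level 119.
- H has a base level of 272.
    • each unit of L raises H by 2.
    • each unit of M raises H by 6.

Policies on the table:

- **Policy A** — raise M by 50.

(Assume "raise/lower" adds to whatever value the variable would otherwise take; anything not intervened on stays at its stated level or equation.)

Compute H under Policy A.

Policy A (M + 50):
  L = 38
  M = 119 + 50 = 169
  H = 272 + 2·38 + 6·169 = 1362

1362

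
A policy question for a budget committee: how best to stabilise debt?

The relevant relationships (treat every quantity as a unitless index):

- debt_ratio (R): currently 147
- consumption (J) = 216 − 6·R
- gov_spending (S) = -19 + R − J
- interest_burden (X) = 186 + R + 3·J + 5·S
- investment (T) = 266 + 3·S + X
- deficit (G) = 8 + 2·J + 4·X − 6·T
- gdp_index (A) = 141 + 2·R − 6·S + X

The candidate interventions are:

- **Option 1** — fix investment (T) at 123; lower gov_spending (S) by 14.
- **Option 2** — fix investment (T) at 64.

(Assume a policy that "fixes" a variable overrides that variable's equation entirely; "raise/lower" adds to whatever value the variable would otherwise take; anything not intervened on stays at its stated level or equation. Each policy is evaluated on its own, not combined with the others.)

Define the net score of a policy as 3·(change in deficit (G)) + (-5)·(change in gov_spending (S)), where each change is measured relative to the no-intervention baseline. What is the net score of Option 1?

86170

Baseline:
  R = 147
  J = 216 − 6·147 = -666
  S = -19 + 147 − (-666) = 794
  X = 186 + 147 + 3·(-666) + 5·794 = 2305
  T = 266 + 3·794 + 2305 = 4953
  G = 8 + 2·(-666) + 4·2305 − 6·4953 = -21822
Option 1 (T := 123, S − 14):
  R = 147
  J = 216 − 6·147 = -666
  S = -19 + 147 − (-666) (−14 from intervention) = 780
  X = 186 + 147 + 3·(-666) + 5·780 = 2235
  T = 123
  G = 8 + 2·(-666) + 4·2235 − 6·123 = 6878
ΔG = 6878 − (-21822) = 28700; ΔS = 780 − 794 = -14
Score = 3·28700 + (-5)·(-14) = 86170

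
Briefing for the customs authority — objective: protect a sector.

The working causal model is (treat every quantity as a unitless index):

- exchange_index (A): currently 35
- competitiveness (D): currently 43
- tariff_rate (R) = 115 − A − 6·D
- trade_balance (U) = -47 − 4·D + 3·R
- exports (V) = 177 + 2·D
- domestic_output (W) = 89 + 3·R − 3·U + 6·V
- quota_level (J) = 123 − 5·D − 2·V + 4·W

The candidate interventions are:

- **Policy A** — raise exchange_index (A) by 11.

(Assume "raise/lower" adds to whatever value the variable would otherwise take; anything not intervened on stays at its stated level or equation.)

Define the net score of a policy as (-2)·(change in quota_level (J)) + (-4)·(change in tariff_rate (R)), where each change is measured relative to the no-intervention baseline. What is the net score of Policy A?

-484

Baseline:
  A = 35
  D = 43
  R = 115 − 35 − 6·43 = -178
  U = -47 − 4·43 + 3·(-178) = -753
  V = 177 + 2·43 = 263
  W = 89 + 3·(-178) − 3·(-753) + 6·263 = 3392
  J = 123 − 5·43 − 2·263 + 4·3392 = 12950
Policy A (A + 11):
  A = 35 + 11 = 46
  D = 43
  R = 115 − 46 − 6·43 = -189
  U = -47 − 4·43 + 3·(-189) = -786
  V = 177 + 2·43 = 263
  W = 89 + 3·(-189) − 3·(-786) + 6·263 = 3458
  J = 123 − 5·43 − 2·263 + 4·3458 = 13214
ΔJ = 13214 − 12950 = 264; ΔR = -189 − (-178) = -11
Score = (-2)·264 + (-4)·(-11) = -484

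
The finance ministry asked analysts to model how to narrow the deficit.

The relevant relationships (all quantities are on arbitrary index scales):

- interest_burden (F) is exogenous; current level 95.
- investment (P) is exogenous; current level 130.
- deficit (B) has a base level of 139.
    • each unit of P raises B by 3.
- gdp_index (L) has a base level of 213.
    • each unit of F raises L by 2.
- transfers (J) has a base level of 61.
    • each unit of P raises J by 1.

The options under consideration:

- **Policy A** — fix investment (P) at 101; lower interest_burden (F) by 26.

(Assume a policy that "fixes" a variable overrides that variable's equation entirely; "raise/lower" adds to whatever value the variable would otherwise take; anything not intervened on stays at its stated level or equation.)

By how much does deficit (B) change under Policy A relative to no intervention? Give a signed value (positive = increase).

-87

Baseline:
  P = 130
  B = 139 + 3·130 = 529
Policy A (P := 101, F − 26):
  P = 101
  B = 139 + 3·101 = 442
Change in B: 442 − 529 = -87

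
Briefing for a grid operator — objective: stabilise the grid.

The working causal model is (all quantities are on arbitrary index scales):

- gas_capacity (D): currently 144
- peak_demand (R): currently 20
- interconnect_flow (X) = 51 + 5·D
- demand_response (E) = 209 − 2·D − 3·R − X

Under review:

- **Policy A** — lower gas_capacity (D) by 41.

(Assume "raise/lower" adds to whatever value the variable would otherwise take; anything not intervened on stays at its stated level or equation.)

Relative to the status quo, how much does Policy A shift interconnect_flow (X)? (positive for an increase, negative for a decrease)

-205

Baseline:
  D = 144
  X = 51 + 5·144 = 771
Policy A (D − 41):
  D = 144 − 41 = 103
  X = 51 + 5·103 = 566
Change in X: 566 − 771 = -205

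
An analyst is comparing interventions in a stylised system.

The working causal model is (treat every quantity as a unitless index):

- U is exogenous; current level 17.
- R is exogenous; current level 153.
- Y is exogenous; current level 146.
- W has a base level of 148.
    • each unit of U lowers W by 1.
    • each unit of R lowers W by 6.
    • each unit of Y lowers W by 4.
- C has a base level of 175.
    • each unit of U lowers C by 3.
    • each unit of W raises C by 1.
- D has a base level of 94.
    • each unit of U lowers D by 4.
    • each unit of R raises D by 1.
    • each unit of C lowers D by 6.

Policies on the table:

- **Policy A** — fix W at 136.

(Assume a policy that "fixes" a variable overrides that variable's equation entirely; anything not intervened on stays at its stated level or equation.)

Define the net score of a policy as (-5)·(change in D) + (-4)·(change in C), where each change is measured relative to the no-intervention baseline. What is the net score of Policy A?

39182

Baseline:
  U = 17
  R = 153
  Y = 146
  W = 148 − 17 − 6·153 − 4·146 = -1371
  C = 175 − 3·17 + (-1371) = -1247
  D = 94 − 4·17 + 153 − 6·(-1247) = 7661
Policy A (W := 136):
  U = 17
  R = 153
  Y = 146
  W = 136
  C = 175 − 3·17 + 136 = 260
  D = 94 − 4·17 + 153 − 6·260 = -1381
ΔD = -1381 − 7661 = -9042; ΔC = 260 − (-1247) = 1507
Score = (-5)·(-9042) + (-4)·1507 = 39182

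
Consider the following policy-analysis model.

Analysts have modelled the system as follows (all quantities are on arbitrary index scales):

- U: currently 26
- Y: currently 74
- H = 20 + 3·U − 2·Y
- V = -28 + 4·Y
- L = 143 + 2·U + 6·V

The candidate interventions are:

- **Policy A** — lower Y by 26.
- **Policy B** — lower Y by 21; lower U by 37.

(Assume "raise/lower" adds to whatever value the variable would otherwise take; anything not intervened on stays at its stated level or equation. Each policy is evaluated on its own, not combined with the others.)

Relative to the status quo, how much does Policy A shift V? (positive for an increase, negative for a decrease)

-104

Baseline:
  Y = 74
  V = -28 + 4·74 = 268
Policy A (Y − 26):
  Y = 74 − 26 = 48
  V = -28 + 4·48 = 164
Change in V: 164 − 268 = -104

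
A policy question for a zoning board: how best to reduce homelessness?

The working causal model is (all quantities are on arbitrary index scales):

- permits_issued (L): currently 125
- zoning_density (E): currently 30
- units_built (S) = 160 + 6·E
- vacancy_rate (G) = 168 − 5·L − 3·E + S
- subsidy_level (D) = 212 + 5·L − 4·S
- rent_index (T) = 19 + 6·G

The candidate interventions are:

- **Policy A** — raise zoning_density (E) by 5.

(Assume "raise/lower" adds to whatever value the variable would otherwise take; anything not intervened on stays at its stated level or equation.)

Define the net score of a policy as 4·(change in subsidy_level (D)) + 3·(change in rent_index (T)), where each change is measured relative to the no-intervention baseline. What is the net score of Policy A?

-210

Baseline:
  L = 125
  E = 30
  S = 160 + 6·30 = 340
  G = 168 − 5·125 − 3·30 + 340 = -207
  D = 212 + 5·125 − 4·340 = -523
  T = 19 + 6·(-207) = -1223
Policy A (E + 5):
  L = 125
  E = 30 + 5 = 35
  S = 160 + 6·35 = 370
  G = 168 − 5·125 − 3·35 + 370 = -192
  D = 212 + 5·125 − 4·370 = -643
  T = 19 + 6·(-192) = -1133
ΔD = -643 − (-523) = -120; ΔT = -1133 − (-1223) = 90
Score = 4·(-120) + 3·90 = -210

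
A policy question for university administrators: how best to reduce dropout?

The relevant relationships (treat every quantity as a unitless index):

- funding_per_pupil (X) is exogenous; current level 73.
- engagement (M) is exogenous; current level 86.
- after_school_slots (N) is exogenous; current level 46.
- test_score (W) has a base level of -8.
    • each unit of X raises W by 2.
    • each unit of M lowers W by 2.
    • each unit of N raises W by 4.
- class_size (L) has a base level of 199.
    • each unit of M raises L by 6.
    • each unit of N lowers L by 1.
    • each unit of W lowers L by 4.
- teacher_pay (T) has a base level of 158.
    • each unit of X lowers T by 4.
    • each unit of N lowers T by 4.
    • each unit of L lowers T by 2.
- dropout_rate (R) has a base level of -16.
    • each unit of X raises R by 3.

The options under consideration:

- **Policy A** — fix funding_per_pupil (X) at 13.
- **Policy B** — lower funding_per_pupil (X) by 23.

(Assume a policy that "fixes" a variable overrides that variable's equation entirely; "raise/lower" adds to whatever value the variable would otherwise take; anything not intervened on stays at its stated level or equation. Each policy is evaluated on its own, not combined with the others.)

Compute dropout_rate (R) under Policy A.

23

Policy A (X := 13):
  X = 13
  R = -16 + 3·13 = 23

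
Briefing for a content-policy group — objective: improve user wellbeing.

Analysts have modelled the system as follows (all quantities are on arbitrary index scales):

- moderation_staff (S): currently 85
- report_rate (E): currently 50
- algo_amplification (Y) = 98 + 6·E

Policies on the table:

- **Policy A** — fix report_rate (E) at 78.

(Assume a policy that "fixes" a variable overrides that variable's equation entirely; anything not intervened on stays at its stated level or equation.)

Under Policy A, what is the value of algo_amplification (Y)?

Policy A (E := 78):
  E = 78
  Y = 98 + 6·78 = 566

566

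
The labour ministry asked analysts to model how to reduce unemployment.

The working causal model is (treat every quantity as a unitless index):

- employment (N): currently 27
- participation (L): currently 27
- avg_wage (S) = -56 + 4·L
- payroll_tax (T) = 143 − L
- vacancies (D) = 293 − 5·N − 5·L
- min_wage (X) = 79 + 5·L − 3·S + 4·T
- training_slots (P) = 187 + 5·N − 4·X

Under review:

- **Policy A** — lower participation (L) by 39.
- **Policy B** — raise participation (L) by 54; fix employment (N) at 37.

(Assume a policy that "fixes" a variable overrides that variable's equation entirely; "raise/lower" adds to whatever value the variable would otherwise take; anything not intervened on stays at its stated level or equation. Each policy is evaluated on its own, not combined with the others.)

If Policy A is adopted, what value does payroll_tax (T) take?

155

Policy A (L − 39):
  L = 27 − 39 = -12
  T = 143 − (-12) = 155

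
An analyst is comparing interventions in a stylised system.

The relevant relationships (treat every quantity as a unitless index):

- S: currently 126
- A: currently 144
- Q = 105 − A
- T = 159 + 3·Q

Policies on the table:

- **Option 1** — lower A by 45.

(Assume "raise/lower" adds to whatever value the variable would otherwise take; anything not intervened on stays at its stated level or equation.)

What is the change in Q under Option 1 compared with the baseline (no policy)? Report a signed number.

Baseline:
  A = 144
  Q = 105 − 144 = -39
Option 1 (A − 45):
  A = 144 − 45 = 99
  Q = 105 − 99 = 6
Change in Q: 6 − (-39) = 45

45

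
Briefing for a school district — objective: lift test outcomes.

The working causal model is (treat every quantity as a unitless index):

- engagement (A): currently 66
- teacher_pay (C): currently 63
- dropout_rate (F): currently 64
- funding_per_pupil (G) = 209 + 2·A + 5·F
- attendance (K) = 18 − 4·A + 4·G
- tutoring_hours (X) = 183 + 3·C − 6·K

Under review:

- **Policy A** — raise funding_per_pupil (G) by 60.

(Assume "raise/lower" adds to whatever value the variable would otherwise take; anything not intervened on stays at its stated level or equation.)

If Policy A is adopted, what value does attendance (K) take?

Policy A (G + 60):
  A = 66
  F = 64
  G = 209 + 2·66 + 5·64 (+60 from intervention) = 721
  K = 18 − 4·66 + 4·721 = 2638

2638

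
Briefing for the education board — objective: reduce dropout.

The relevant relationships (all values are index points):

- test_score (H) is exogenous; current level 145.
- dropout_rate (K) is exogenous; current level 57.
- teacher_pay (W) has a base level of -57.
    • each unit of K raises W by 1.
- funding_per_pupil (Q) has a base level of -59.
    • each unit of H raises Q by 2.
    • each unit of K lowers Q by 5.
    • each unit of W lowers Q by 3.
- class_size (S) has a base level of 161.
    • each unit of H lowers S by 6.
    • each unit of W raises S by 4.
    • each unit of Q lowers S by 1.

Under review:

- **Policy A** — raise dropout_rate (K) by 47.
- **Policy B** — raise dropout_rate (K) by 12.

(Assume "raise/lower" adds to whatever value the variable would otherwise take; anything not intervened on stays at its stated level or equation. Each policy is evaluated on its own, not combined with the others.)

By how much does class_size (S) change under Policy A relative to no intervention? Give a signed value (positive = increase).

564

Baseline:
  H = 145
  K = 57
  W = -57 + 57 = 0
  Q = -59 + 2·145 − 5·57 − 3·0 = -54
  S = 161 − 6·145 + 4·0 − (-54) = -655
Policy A (K + 47):
  H = 145
  K = 57 + 47 = 104
  W = -57 + 104 = 47
  Q = -59 + 2·145 − 5·104 − 3·47 = -430
  S = 161 − 6·145 + 4·47 − (-430) = -91
Change in S: -91 − (-655) = 564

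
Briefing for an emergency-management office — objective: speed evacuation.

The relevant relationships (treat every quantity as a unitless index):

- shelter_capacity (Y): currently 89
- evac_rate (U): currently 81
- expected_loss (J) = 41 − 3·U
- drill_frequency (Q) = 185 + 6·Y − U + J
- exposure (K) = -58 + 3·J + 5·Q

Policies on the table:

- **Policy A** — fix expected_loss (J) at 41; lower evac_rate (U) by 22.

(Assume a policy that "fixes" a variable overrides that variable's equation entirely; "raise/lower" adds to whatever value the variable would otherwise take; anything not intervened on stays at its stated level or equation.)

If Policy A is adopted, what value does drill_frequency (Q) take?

Policy A (J := 41, U − 22):
  Y = 89
  U = 81 − 22 = 59
  J = 41
  Q = 185 + 6·89 − 59 + 41 = 701

701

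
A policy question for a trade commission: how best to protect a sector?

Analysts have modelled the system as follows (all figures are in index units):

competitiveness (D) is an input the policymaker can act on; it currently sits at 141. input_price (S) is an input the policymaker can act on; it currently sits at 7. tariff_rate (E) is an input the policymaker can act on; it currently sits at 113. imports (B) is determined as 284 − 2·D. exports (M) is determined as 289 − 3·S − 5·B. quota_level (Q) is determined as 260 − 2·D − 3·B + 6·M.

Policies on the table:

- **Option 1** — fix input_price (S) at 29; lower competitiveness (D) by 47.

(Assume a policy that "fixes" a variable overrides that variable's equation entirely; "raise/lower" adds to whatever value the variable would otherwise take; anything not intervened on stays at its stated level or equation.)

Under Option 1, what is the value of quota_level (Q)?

-1884

Option 1 (S := 29, D − 47):
  D = 141 − 47 = 94
  S = 29
  B = 284 − 2·94 = 96
  M = 289 − 3·29 − 5·96 = -278
  Q = 260 − 2·94 − 3·96 + 6·(-278) = -1884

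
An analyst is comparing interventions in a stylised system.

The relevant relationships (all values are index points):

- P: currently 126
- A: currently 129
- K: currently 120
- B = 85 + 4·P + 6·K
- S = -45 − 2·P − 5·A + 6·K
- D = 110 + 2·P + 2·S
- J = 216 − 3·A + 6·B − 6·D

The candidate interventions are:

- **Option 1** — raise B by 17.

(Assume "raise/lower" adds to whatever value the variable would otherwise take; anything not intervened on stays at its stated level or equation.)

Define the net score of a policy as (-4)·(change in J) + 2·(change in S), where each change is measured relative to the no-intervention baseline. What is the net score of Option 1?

-408

Baseline:
  P = 126
  A = 129
  K = 120
  B = 85 + 4·126 + 6·120 = 1309
  S = -45 − 2·126 − 5·129 + 6·120 = -222
  D = 110 + 2·126 + 2·(-222) = -82
  J = 216 − 3·129 + 6·1309 − 6·(-82) = 8175
Option 1 (B + 17):
  P = 126
  A = 129
  K = 120
  B = 85 + 4·126 + 6·120 (+17 from intervention) = 1326
  S = -45 − 2·126 − 5·129 + 6·120 = -222
  D = 110 + 2·126 + 2·(-222) = -82
  J = 216 − 3·129 + 6·1326 − 6·(-82) = 8277
ΔJ = 8277 − 8175 = 102; ΔS = -222 − (-222) = 0
Score = (-4)·102 + 2·0 = -408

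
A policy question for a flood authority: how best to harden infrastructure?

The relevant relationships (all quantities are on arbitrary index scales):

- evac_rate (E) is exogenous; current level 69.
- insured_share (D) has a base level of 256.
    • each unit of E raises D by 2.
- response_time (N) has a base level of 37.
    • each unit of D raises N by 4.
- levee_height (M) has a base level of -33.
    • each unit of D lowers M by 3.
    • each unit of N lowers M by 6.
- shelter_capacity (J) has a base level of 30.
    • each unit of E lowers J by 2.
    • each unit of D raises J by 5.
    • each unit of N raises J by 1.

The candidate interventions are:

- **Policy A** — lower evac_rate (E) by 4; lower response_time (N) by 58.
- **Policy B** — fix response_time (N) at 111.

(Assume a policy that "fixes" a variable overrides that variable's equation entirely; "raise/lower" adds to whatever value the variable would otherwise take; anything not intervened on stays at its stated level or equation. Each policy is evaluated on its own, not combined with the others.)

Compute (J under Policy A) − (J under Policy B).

Policy A (E − 4, N − 58):
  E = 69 − 4 = 65
  D = 256 + 2·65 = 386
  N = 37 + 4·386 (−58 from intervention) = 1523
  J = 30 − 2·65 + 5·386 + 1523 = 3353
Policy B (N := 111):
  E = 69
  D = 256 + 2·69 = 394
  N = 111
  J = 30 − 2·69 + 5·394 + 111 = 1973
J: 3353 − 1973 = 1380

1380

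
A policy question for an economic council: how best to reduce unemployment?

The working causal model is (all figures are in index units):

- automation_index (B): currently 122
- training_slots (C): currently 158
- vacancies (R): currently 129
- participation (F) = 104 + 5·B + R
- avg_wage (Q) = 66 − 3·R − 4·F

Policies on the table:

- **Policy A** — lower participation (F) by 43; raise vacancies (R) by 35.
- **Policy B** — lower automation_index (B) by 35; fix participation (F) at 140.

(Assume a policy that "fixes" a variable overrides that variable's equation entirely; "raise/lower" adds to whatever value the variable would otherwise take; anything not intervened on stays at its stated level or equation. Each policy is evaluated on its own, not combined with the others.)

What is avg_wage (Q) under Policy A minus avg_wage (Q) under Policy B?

Policy A (F − 43, R + 35):
  B = 122
  R = 129 + 35 = 164
  F = 104 + 5·122 + 164 (−43 from intervention) = 835
  Q = 66 − 3·164 − 4·835 = -3766
Policy B (B − 35, F := 140):
  B = 122 − 35 = 87
  R = 129
  F = 140
  Q = 66 − 3·129 − 4·140 = -881
Q: -3766 − (-881) = -2885

-2885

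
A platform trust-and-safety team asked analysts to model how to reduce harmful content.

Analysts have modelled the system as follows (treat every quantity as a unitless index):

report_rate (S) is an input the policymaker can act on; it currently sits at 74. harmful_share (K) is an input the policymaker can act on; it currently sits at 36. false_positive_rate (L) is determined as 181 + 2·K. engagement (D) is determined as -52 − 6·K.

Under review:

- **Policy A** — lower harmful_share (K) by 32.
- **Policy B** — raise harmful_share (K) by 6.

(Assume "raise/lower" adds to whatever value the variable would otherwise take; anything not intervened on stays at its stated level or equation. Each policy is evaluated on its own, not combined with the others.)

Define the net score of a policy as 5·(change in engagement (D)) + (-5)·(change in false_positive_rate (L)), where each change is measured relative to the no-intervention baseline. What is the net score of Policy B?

Baseline:
  K = 36
  L = 181 + 2·36 = 253
  D = -52 − 6·36 = -268
Policy B (K + 6):
  K = 36 + 6 = 42
  L = 181 + 2·42 = 265
  D = -52 − 6·42 = -304
ΔD = -304 − (-268) = -36; ΔL = 265 − 253 = 12
Score = 5·(-36) + (-5)·12 = -240

-240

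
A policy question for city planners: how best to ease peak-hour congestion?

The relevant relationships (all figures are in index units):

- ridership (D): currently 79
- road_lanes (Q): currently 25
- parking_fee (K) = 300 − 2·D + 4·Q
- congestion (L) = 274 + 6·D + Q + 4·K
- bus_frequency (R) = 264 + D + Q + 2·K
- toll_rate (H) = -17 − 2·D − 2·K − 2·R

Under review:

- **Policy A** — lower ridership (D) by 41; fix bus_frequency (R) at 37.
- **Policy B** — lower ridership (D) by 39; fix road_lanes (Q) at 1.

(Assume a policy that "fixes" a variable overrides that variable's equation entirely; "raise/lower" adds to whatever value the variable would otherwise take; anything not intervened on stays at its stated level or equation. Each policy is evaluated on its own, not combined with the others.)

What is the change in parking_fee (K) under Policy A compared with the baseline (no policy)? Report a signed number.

Baseline:
  D = 79
  Q = 25
  K = 300 − 2·79 + 4·25 = 242
Policy A (D − 41, R := 37):
  D = 79 − 41 = 38
  Q = 25
  K = 300 − 2·38 + 4·25 = 324
Change in K: 324 − 242 = 82

82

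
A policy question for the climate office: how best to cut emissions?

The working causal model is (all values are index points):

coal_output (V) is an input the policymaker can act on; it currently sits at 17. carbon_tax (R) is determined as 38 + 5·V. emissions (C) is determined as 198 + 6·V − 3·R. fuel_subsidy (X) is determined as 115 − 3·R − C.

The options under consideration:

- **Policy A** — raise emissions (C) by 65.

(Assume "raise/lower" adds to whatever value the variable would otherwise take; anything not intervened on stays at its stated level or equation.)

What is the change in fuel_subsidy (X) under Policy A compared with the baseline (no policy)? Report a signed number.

Baseline:
  V = 17
  R = 38 + 5·17 = 123
  C = 198 + 6·17 − 3·123 = -69
  X = 115 − 3·123 − (-69) = -185
Policy A (C + 65):
  V = 17
  R = 38 + 5·17 = 123
  C = 198 + 6·17 − 3·123 (+65 from intervention) = -4
  X = 115 − 3·123 − (-4) = -250
Change in X: -250 − (-185) = -65

-65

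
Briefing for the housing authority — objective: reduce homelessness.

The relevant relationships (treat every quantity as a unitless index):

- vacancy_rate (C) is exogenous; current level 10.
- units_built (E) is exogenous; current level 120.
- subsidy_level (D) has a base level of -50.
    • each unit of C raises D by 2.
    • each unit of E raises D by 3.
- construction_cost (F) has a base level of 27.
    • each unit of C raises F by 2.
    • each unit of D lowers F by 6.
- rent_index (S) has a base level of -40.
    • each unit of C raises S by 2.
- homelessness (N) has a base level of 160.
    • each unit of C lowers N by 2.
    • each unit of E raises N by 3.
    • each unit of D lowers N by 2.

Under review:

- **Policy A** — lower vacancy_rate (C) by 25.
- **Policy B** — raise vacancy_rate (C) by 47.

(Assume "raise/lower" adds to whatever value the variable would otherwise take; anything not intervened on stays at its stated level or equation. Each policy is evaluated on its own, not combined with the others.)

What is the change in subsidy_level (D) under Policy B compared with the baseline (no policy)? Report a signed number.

94

Baseline:
  C = 10
  E = 120
  D = -50 + 2·10 + 3·120 = 330
Policy B (C + 47):
  C = 10 + 47 = 57
  E = 120
  D = -50 + 2·57 + 3·120 = 424
Change in D: 424 − 330 = 94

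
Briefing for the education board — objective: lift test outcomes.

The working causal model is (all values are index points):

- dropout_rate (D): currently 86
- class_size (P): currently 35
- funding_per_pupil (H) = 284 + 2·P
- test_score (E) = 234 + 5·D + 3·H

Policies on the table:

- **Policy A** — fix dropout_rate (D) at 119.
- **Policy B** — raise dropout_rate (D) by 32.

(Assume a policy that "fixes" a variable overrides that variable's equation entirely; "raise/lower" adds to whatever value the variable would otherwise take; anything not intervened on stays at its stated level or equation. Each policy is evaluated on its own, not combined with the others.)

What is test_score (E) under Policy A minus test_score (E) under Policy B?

5

Policy A (D := 119):
  D = 119
  P = 35
  H = 284 + 2·35 = 354
  E = 234 + 5·119 + 3·354 = 1891
Policy B (D + 32):
  D = 86 + 32 = 118
  P = 35
  H = 284 + 2·35 = 354
  E = 234 + 5·118 + 3·354 = 1886
E: 1891 − 1886 = 5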